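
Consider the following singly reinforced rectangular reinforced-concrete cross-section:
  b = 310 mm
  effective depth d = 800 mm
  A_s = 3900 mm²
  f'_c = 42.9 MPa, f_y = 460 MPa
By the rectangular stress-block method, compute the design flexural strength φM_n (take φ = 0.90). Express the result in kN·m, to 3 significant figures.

φM_n ≈ 1160 kN·m

T = A_s f_y = 3900 × 460 = 1794000 N = 1794 kN.
From C = T: a = T/(0.85 f'_c b) = 1794000/(0.85 × 42.9 × 310) = 158.70 mm.
M_n = T(d − a/2) = 1794 kN × (800 − 79.35) mm = 1292.85 kN·m.
φM_n = 0.90 × 1292.85 = 1163.57 kN·m.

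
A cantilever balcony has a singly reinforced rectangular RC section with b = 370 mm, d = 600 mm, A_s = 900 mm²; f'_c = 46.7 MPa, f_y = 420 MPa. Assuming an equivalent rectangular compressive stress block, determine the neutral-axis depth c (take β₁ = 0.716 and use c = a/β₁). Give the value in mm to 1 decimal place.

T = A_s f_y = 900 × 420 = 378000 N = 378 kN.
Setting C = 0.85 f'_c a b equal to T: a = 378000/(0.85 × 46.7 × 370) = 25.737 mm.
With β₁ = 0.716, c = a/β₁ = 25.737/0.716 = 35.9 mm.

c ≈ 35.9 mm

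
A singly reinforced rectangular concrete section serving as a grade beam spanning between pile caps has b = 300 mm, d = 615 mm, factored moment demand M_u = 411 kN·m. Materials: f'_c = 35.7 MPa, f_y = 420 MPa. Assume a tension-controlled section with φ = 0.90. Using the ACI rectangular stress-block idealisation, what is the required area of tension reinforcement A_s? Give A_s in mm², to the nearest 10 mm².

M_n = M_u/φ = 411/0.90 = 456.667 kN·m.
With M_n = 0.85 f'_c a b (d − a/2), solve the quadratic for a:
a = d − √(d² − 2M_n/(0.85 f'_c b)) = 615 − √(615² − 2 × 456.667×10⁶/(0.85 × 35.7 × 300)) = 87.84 mm.
A_s = 0.85 f'_c a b / f_y = 0.85 × 35.7 × 87.84 × 300 / 420 = 1903.9 mm².

A_s ≈ 1900 mm²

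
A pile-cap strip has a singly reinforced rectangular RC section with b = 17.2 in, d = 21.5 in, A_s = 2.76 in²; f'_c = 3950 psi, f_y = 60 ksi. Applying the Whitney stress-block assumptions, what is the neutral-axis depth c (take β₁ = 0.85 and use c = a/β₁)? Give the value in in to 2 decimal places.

T = A_s f_y = 2.76 × 60 = 165.6 kips.
a = T/(0.85 f'_c b) = 165.6/(0.85 × 3.95 × 17.2) = 2.8676 in.
With β₁ = 0.85, c = a/β₁ = 2.8676/0.85 = 3.37 in.

c ≈ 3.37 in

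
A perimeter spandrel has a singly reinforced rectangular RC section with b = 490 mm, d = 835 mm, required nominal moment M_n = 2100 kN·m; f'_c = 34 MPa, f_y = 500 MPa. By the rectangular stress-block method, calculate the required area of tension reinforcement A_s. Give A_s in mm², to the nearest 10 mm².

With M_n = 0.85 f'_c a b (d − a/2), solve the quadratic for a:
a = d − √(d² − 2M_n/(0.85 f'_c b)) = 835 − √(835² − 2 × 2100×10⁶/(0.85 × 34 × 490)) = 202.04 mm.
A_s = 0.85 f'_c a b / f_y = 0.85 × 34 × 202.04 × 490 / 500 = 5722.2 mm².

A_s ≈ 5720 mm²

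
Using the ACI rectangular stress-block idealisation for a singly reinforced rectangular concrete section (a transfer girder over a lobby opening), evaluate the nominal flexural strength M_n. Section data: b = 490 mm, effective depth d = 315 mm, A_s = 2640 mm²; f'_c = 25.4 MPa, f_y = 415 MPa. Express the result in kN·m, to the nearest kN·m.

T = A_s f_y = 2640 × 415 = 1095600 N = 1095.6 kN.
From C = T: a = T/(0.85 f'_c b) = 1095600/(0.85 × 25.4 × 490) = 103.56 mm.
M_n = T(d − a/2) = 1095.6 kN × (315 − 51.78) mm = 288.38 kN·m.

M_n ≈ 288 kN·m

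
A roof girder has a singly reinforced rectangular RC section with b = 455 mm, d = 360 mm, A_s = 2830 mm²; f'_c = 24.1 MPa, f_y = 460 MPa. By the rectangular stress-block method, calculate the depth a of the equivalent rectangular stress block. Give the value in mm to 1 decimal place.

T = A_s f_y = 2830 × 460 = 1301800 N = 1301.8 kN.
Setting C = 0.85 f'_c a b equal to T: a = 1301800/(0.85 × 24.1 × 455) = 139.7 mm.

a ≈ 139.7 mm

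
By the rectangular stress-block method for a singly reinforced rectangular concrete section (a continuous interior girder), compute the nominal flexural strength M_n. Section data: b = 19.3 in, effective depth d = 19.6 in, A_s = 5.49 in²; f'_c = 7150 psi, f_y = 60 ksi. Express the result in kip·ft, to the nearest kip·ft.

M_n ≈ 499 kip·ft

T = A_s f_y = 5.49 × 60 = 329.4 kips.
a = T/(0.85 f'_c b) = 329.4/(0.85 × 7.15 × 19.3) = 2.808 in.
M_n = T(d − a/2) = 329.4 × (19.6 − 1.404) = 5993.8 kip·in = 5993.8/12 = 499.48 kip·ft.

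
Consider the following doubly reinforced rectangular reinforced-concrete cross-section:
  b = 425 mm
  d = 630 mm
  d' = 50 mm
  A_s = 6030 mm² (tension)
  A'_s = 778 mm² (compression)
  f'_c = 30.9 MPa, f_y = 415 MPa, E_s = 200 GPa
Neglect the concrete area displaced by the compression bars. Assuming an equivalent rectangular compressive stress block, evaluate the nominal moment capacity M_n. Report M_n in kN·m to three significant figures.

M_n ≈ 1350 kN·m

Assume both tension and compression steel yield.
Net tension couple steel: A_s − A'_s = 5252 mm².
a = (A_s − A'_s) f_y / (0.85 f'_c b) = 2179580/(0.85 × 30.9 × 425) = 195.26 mm.
c = a/β₁ = 195.26/0.829 = 235.54 mm; ε'_s = 0.003(c − d')/c = 0.0024 ≥ f_y/E_s = 0.0021, so compression steel does yield.
M_n = (A_s − A'_s) f_y (d − a/2) + A'_s f_y (d − d') = [2179580 × (630 − 97.63) + 322870 × (630 − 50)] × 10⁻⁶ = 1160.34 + 187.26 = 1347.60 kN·m.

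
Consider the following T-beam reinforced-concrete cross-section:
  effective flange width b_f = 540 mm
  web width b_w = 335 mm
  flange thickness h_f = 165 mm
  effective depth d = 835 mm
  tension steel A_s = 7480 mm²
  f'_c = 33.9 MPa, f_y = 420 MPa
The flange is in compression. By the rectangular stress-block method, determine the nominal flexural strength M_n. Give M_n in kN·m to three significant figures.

Tension: T = A_s f_y = 7480 × 420 = 3141600 N.
Try a within the flange: a = T/(0.85 f'_c b_f) = 3141600/(0.85 × 33.9 × 540) = 201.90 mm.
a = 201.90 > h_f = 165 mm: the block extends into the web. Split into flange-overhang and web parts.
C_f = 0.85 f'_c (b_f − b_w) h_f = 0.85 × 33.9 × (540 − 335) × 165 = 974667 N.
Remaining web compression depth: a_w = (T − C_f)/(0.85 f'_c b_w) = (3141600 − 974667)/(0.85 × 33.9 × 335) = 224.48 mm.
M_n = C_f(d − h_f/2) + (T − C_f)(d − a_w/2) = 974667 × (835 − 82.5) + 2166933 × (835 − 112.24) = 733.44 + 1566.17 = 2299.61 × 10⁶ N·mm.
M_n = 2299.61 kN·m.

M_n ≈ 2300 kN·m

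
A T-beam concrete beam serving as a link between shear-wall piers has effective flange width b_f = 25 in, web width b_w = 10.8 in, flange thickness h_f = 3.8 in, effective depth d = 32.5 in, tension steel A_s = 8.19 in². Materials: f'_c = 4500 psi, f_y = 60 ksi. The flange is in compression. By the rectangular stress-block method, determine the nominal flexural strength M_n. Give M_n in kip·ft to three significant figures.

Tension: T = A_s f_y = 8.19 × 60 = 491.4 kips.
Try a within the flange: a = T/(0.85 f'_c b_f) = 491.4/(0.85 × 4.5 × 25) = 5.139 in.
a = 5.139 > h_f = 3.8 in: the block extends into the web. Split into flange-overhang and web parts.
C_f = 0.85 f'_c (b_f − b_w) h_f = 0.85 × 4.5 × (25 − 10.8) × 3.8 = 206.4 kips.
Remaining web compression depth: a_w = (T − C_f)/(0.85 f'_c b_w) = (491.4 − 206.4)/(0.85 × 4.5 × 10.8) = 6.899 in.
M_n = C_f(d − h_f/2) + (T − C_f)(d − a_w/2) = 206.4 × (32.5 − 1.9) + 285 × (32.5 − 3.4495) = 6315.8 + 8279.4 = 14595.2 kip·in.
M_n = 14595.2/12 = 1216.27 kip·ft.

M_n ≈ 1220 kip·ft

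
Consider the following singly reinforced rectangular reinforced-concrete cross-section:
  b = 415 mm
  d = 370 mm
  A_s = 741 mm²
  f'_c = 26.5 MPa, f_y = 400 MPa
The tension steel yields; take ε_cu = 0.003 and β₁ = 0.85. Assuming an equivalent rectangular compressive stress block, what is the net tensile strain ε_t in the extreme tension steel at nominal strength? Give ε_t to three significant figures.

ε_t ≈ 0.0268

a = A_s f_y/(0.85 f'_c b) = 31.71 mm.
β₁ = 0.85, so c = a/β₁ = 31.71/0.85 = 37.31 mm.
From the linear strain diagram with ε_cu = 0.003: ε_t = 0.003 (d − c)/c = 0.003 × (370 − 37.31)/37.31 = 0.0268.
Since ε_t ≥ 0.005, the section is tension-controlled.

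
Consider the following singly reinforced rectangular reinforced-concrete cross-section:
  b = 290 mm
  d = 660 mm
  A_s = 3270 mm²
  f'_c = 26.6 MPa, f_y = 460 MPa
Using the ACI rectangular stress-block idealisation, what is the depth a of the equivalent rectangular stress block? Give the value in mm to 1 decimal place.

T = A_s f_y = 3270 × 460 = 1504200 N = 1504.2 kN.
Setting C = 0.85 f'_c a b equal to T: a = 1504200/(0.85 × 26.6 × 290) = 229.4 mm.

a ≈ 229.4 mm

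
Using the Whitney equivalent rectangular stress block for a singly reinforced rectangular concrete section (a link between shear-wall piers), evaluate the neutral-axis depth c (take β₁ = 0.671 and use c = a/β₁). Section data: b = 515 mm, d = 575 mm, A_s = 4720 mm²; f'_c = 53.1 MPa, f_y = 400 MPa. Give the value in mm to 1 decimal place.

c ≈ 121.0 mm

T = A_s f_y = 4720 × 400 = 1888000 N = 1888 kN.
Setting C = 0.85 f'_c a b equal to T: a = 1888000/(0.85 × 53.1 × 515) = 81.223 mm.
With β₁ = 0.671, c = a/β₁ = 81.223/0.671 = 121.0 mm.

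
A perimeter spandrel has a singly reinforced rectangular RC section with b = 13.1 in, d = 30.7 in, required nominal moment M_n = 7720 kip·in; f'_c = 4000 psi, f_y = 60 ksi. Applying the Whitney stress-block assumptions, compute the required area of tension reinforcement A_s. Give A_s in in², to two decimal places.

A_s ≈ 4.67 in²

From M_n = 0.85 f'_c a b (d − a/2):
a = d − √(d² − 2M_n/(0.85 f'_c b)) = 30.7 − √(30.7² − 2 × 7720/(0.85 × 4 × 13.1)) = 6.290 in.
A_s = 0.85 f'_c a b / f_y = 0.85 × 4 × 6.290 × 13.1 / 60 = 4.669 in².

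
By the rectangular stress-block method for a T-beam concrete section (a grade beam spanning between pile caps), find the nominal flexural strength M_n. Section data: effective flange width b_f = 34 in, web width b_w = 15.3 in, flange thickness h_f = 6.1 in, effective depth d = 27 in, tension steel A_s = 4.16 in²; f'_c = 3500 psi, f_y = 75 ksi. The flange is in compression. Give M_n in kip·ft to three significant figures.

Tension: T = A_s f_y = 4.16 × 75 = 312 kips.
Try a within the flange: a = T/(0.85 f'_c b_f) = 312/(0.85 × 3.5 × 34) = 3.085 in.
Since a = 3.085 ≤ h_f = 6.1 in, the stress block lies entirely in the flange; analyse as a rectangular beam of width b_f.
M_n = T(d − a/2) = 312 × (27 − 1.5425) = 7942.7 kip·in.
M_n = 7942.7/12 = 661.89 kip·ft.

M_n ≈ 662 kip·ft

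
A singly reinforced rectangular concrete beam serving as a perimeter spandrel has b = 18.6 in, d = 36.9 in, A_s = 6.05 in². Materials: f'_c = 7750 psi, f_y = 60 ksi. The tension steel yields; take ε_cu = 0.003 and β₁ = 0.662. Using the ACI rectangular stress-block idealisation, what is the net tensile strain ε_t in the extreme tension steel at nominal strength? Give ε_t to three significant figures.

a = A_s f_y/(0.85 f'_c b) = 2.963 in.
β₁ = 0.662, so c = a/β₁ = 2.963/0.662 = 4.476 in.
From the linear strain diagram with ε_cu = 0.003: ε_t = 0.003 (d − c)/c = 0.003 × (36.9 − 4.476)/4.476 = 0.0217.
Since ε_t ≥ 0.005, the section is tension-controlled.

ε_t ≈ 0.0217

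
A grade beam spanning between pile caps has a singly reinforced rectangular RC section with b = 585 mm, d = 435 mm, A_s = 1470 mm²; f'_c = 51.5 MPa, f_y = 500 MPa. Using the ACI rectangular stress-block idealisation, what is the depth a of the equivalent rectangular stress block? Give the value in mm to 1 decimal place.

a ≈ 28.7 mm

T = A_s f_y = 1470 × 500 = 735000 N = 735 kN.
Setting C = 0.85 f'_c a b equal to T: a = 735000/(0.85 × 51.5 × 585) = 28.7 mm.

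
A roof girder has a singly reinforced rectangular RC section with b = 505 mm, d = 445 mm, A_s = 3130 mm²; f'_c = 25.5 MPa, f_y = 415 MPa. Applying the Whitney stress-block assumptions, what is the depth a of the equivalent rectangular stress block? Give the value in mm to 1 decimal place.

T = A_s f_y = 3130 × 415 = 1298950 N = 1298.95 kN.
Setting C = 0.85 f'_c a b equal to T: a = 1298950/(0.85 × 25.5 × 505) = 118.7 mm.

a ≈ 118.7 mm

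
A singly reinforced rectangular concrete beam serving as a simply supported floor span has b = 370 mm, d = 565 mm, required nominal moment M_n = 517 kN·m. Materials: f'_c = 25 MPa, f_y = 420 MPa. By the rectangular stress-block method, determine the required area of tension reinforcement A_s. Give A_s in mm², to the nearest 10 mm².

A_s ≈ 2470 mm²

With M_n = 0.85 f'_c a b (d − a/2), solve the quadratic for a:
a = d − √(d² − 2M_n/(0.85 f'_c b)) = 565 − √(565² − 2 × 517×10⁶/(0.85 × 25 × 370)) = 131.74 mm.
A_s = 0.85 f'_c a b / f_y = 0.85 × 25 × 131.74 × 370 / 420 = 2466.2 mm².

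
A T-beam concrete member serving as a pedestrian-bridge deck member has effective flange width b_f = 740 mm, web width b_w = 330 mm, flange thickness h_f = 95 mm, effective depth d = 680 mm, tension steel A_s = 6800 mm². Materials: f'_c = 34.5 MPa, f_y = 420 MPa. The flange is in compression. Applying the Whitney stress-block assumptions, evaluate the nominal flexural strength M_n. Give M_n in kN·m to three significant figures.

M_n ≈ 1740 kN·m

Tension: T = A_s f_y = 6800 × 420 = 2856000 N.
Try a within the flange: a = T/(0.85 f'_c b_f) = 2856000/(0.85 × 34.5 × 740) = 131.61 mm.
a = 131.61 > h_f = 95 mm: the block extends into the web. Split into flange-overhang and web parts.
C_f = 0.85 f'_c (b_f − b_w) h_f = 0.85 × 34.5 × (740 − 330) × 95 = 1142209 N.
Remaining web compression depth: a_w = (T − C_f)/(0.85 f'_c b_w) = (2856000 − 1142209)/(0.85 × 34.5 × 330) = 177.09 mm.
M_n = C_f(d − h_f/2) + (T − C_f)(d − a_w/2) = 1142209 × (680 − 47.5) + 1713791 × (680 − 88.545) = 722.45 + 1013.63 = 1736.08 × 10⁶ N·mm.
M_n = 1736.08 kN·m.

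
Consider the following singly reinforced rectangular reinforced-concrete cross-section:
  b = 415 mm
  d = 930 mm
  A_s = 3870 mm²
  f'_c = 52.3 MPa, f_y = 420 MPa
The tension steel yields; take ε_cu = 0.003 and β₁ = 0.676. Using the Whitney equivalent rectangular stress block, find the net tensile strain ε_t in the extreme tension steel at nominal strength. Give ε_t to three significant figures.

a = A_s f_y/(0.85 f'_c b) = 88.10 mm.
β₁ = 0.676, so c = a/β₁ = 88.10/0.676 = 130.33 mm.
From the linear strain diagram with ε_cu = 0.003: ε_t = 0.003 (d − c)/c = 0.003 × (930 − 130.33)/130.33 = 0.0184.
Since ε_t ≥ 0.005, the section is tension-controlled.

ε_t ≈ 0.0184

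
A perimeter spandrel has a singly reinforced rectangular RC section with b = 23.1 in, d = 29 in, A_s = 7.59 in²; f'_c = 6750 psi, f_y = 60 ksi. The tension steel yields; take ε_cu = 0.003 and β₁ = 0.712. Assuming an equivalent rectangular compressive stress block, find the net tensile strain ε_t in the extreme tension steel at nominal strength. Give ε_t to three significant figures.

ε_t ≈ 0.0150

a = A_s f_y/(0.85 f'_c b) = 3.436 in.
β₁ = 0.712, so c = a/β₁ = 3.436/0.712 = 4.826 in.
From the linear strain diagram with ε_cu = 0.003: ε_t = 0.003 (d − c)/c = 0.003 × (29 − 4.826)/4.826 = 0.0150.
Since ε_t ≥ 0.005, the section is tension-controlled.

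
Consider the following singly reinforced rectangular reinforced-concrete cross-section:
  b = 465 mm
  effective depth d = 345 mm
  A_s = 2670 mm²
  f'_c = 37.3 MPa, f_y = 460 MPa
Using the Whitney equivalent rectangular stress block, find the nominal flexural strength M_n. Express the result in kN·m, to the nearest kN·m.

M_n ≈ 373 kN·m

T = A_s f_y = 2670 × 460 = 1228200 N = 1228.2 kN.
From C = T: a = T/(0.85 f'_c b) = 1228200/(0.85 × 37.3 × 465) = 83.31 mm.
M_n = T(d − a/2) = 1228.2 kN × (345 − 41.655) mm = 372.57 kN·m.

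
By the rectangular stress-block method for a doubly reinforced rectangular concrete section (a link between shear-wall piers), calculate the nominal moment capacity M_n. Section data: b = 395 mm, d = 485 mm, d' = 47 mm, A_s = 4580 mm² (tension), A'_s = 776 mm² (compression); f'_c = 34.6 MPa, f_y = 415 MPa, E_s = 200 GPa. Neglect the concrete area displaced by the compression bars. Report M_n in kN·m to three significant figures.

Assume both tension and compression steel yield.
Net tension couple steel: A_s − A'_s = 3804 mm².
a = (A_s − A'_s) f_y / (0.85 f'_c b) = 1578660/(0.85 × 34.6 × 395) = 135.89 mm.
c = a/β₁ = 135.89/0.803 = 169.23 mm; ε'_s = 0.003(c − d')/c = 0.0022 ≥ f_y/E_s = 0.0021, so compression steel does yield.
M_n = (A_s − A'_s) f_y (d − a/2) + A'_s f_y (d − d') = [1578660 × (485 − 67.945) + 322040 × (485 − 47)] × 10⁻⁶ = 658.39 + 141.05 = 799.44 kN·m.

M_n ≈ 799 kN·m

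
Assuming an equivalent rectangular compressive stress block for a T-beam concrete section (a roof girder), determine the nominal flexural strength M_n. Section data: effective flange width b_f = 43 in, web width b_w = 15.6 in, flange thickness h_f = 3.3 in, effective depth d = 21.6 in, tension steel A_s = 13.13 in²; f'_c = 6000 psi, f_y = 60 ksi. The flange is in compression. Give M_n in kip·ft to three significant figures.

M_n ≈ 1300 kip·ft

Tension: T = A_s f_y = 13.13 × 60 = 787.8 kips.
Try a within the flange: a = T/(0.85 f'_c b_f) = 787.8/(0.85 × 6 × 43) = 3.592 in.
a = 3.592 > h_f = 3.3 in: the block extends into the web. Split into flange-overhang and web parts.
C_f = 0.85 f'_c (b_f − b_w) h_f = 0.85 × 6 × (43 − 15.6) × 3.3 = 461.1 kips.
Remaining web compression depth: a_w = (T − C_f)/(0.85 f'_c b_w) = (787.8 − 461.1)/(0.85 × 6 × 15.6) = 4.106 in.
M_n = C_f(d − h_f/2) + (T − C_f)(d − a_w/2) = 461.1 × (21.6 − 1.65) + 326.7 × (21.6 − 2.053) = 9198.9 + 6386.0 = 15584.9 kip·in.
M_n = 15584.9/12 = 1298.74 kip·ft.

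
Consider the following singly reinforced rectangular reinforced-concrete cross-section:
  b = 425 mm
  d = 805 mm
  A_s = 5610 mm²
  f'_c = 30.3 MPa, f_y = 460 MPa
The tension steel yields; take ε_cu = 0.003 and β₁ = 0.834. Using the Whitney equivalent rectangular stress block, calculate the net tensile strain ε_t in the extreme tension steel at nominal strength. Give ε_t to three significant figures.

ε_t ≈ 0.00554

a = A_s f_y/(0.85 f'_c b) = 235.76 mm.
β₁ = 0.834, so c = a/β₁ = 235.76/0.834 = 282.69 mm.
From the linear strain diagram with ε_cu = 0.003: ε_t = 0.003 (d − c)/c = 0.003 × (805 − 282.69)/282.69 = 0.00554.
Since ε_t ≥ 0.005, the section is tension-controlled.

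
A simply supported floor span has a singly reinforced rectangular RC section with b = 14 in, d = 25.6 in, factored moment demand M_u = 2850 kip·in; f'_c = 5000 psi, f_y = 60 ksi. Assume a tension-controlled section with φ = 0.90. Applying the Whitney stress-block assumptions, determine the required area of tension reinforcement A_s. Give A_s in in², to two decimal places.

A_s ≈ 2.15 in²

M_n = M_u/φ = 2850/0.90 = 3166.67 kip·in.
From M_n = 0.85 f'_c a b (d − a/2):
a = d − √(d² − 2M_n/(0.85 f'_c b)) = 25.6 − √(25.6² − 2 × 3166.67/(0.85 × 5 × 14)) = 2.171 in.
A_s = 0.85 f'_c a b / f_y = 0.85 × 5 × 2.171 × 14 / 60 = 2.153 in².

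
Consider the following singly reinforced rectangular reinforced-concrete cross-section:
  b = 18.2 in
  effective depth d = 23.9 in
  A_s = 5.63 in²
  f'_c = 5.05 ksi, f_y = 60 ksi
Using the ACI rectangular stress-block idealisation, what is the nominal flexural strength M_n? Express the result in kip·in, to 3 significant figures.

T = A_s f_y = 5.63 × 60 = 337.8 kips.
a = T/(0.85 f'_c b) = 337.8/(0.85 × 5.05 × 18.2) = 4.324 in.
M_n = T(d − a/2) = 337.8 × (23.9 − 2.162) = 7343.1 kip·in.

M_n ≈ 7340 kip·in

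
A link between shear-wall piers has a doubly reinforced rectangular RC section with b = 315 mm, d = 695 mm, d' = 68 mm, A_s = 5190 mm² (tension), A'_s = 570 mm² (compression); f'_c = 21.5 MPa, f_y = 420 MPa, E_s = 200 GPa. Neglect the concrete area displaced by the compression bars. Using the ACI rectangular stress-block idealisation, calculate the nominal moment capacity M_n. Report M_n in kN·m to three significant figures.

M_n ≈ 1170 kN·m

Assume both tension and compression steel yield.
Net tension couple steel: A_s − A'_s = 4620 mm².
a = (A_s − A'_s) f_y / (0.85 f'_c b) = 1940400/(0.85 × 21.5 × 315) = 337.07 mm.
c = a/β₁ = 337.07/0.85 = 396.55 mm; ε'_s = 0.003(c − d')/c = 0.0025 ≥ f_y/E_s = 0.0021, so compression steel does yield.
M_n = (A_s − A'_s) f_y (d − a/2) + A'_s f_y (d − d') = [1940400 × (695 − 168.535) + 239400 × (695 − 68)] × 10⁻⁶ = 1021.55 + 150.10 = 1171.65 kN·m.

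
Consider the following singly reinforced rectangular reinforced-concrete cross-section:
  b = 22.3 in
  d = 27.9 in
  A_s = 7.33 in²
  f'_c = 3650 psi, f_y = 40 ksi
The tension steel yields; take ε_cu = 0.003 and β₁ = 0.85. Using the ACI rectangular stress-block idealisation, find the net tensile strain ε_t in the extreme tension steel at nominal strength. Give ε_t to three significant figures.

ε_t ≈ 0.0138

a = A_s f_y/(0.85 f'_c b) = 4.238 in.
β₁ = 0.85, so c = a/β₁ = 4.238/0.85 = 4.986 in.
From the linear strain diagram with ε_cu = 0.003: ε_t = 0.003 (d − c)/c = 0.003 × (27.9 − 4.986)/4.986 = 0.0138.
Since ε_t ≥ 0.005, the section is tension-controlled.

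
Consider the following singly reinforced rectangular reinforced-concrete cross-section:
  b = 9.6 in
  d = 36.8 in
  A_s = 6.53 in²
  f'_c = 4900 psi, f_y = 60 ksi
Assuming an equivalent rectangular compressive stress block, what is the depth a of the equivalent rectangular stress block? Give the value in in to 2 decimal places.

a ≈ 9.80 in

T = A_s f_y = 6.53 × 60 = 391.8 kips.
a = T/(0.85 f'_c b) = 391.8/(0.85 × 4.9 × 9.6) = 9.80 in.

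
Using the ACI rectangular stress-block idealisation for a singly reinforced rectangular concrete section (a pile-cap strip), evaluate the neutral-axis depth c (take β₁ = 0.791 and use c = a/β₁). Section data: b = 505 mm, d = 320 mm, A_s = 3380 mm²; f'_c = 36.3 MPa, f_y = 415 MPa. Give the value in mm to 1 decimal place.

T = A_s f_y = 3380 × 415 = 1402700 N = 1402.7 kN.
Setting C = 0.85 f'_c a b equal to T: a = 1402700/(0.85 × 36.3 × 505) = 90.022 mm.
With β₁ = 0.791, c = a/β₁ = 90.022/0.791 = 113.8 mm.

c ≈ 113.8 mm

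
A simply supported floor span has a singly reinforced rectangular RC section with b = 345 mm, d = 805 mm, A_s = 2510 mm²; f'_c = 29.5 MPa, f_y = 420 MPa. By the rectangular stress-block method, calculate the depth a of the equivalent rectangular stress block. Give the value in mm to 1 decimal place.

T = A_s f_y = 2510 × 420 = 1054200 N = 1054.2 kN.
Setting C = 0.85 f'_c a b equal to T: a = 1054200/(0.85 × 29.5 × 345) = 121.9 mm.

a ≈ 121.9 mm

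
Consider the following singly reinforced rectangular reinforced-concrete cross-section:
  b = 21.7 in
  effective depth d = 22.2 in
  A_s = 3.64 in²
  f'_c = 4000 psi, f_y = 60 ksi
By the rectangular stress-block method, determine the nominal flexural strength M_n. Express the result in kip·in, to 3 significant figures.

M_n ≈ 4530 kip·in

T = A_s f_y = 3.64 × 60 = 218.4 kips.
a = T/(0.85 f'_c b) = 218.4/(0.85 × 4 × 21.7) = 2.960 in.
M_n = T(d − a/2) = 218.4 × (22.2 − 1.48) = 4525.2 kip·in.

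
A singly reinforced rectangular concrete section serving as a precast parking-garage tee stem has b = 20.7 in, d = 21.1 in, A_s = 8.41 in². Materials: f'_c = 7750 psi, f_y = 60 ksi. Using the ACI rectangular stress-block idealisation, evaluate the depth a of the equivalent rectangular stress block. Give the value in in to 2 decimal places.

a ≈ 3.70 in

T = A_s f_y = 8.41 × 60 = 504.6 kips.
a = T/(0.85 f'_c b) = 504.6/(0.85 × 7.75 × 20.7) = 3.70 in.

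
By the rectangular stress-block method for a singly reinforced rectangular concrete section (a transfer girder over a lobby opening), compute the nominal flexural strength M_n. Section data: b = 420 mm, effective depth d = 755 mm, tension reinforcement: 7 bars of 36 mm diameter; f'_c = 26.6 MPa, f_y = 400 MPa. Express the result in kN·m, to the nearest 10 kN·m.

M_n ≈ 1720 kN·m

A_s = 7 × 1018 = 7126 mm².
T = A_s f_y = 7126 × 400 = 2850400 N = 2850.4 kN.
From C = T: a = T/(0.85 f'_c b) = 2850400/(0.85 × 26.6 × 420) = 300.16 mm.
M_n = T(d − a/2) = 2850.4 kN × (755 − 150.08) mm = 1724.26 kN·m.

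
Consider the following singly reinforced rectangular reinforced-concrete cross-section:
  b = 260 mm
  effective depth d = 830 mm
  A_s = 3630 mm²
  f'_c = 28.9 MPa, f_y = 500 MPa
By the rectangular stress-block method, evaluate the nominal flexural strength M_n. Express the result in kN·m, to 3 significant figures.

M_n ≈ 1250 kN·m

T = A_s f_y = 3630 × 500 = 1815000 N = 1815 kN.
From C = T: a = T/(0.85 f'_c b) = 1815000/(0.85 × 28.9 × 260) = 284.18 mm.
M_n = T(d − a/2) = 1815 kN × (830 − 142.09) mm = 1248.56 kN·m.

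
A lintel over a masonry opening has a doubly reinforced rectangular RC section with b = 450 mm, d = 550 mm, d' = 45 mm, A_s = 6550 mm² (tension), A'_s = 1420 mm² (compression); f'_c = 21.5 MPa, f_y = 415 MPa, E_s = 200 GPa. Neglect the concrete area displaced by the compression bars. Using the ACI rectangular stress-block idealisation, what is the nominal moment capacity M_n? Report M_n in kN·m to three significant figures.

M_n ≈ 1190 kN·m

Assume both tension and compression steel yield.
Net tension couple steel: A_s − A'_s = 5130 mm².
a = (A_s − A'_s) f_y / (0.85 f'_c b) = 2128950/(0.85 × 21.5 × 450) = 258.88 mm.
c = a/β₁ = 258.88/0.85 = 304.56 mm; ε'_s = 0.003(c − d')/c = 0.0026 ≥ f_y/E_s = 0.0021, so compression steel does yield.
M_n = (A_s − A'_s) f_y (d − a/2) + A'_s f_y (d − d') = [2128950 × (550 − 129.44) + 589300 × (550 − 45)] × 10⁻⁶ = 895.35 + 297.60 = 1192.95 kN·m.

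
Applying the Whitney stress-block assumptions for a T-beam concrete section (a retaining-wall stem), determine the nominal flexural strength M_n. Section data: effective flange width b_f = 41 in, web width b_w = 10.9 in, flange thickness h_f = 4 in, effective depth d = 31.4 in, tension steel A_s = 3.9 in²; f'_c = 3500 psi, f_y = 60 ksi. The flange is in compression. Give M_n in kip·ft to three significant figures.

M_n ≈ 594 kip·ft

Tension: T = A_s f_y = 3.9 × 60 = 234 kips.
Try a within the flange: a = T/(0.85 f'_c b_f) = 234/(0.85 × 3.5 × 41) = 1.918 in.
Since a = 1.918 ≤ h_f = 4 in, the stress block lies entirely in the flange; analyse as a rectangular beam of width b_f.
M_n = T(d − a/2) = 234 × (31.4 − 0.959) = 7123.2 kip·in.
M_n = 7123.2/12 = 593.60 kip·ft.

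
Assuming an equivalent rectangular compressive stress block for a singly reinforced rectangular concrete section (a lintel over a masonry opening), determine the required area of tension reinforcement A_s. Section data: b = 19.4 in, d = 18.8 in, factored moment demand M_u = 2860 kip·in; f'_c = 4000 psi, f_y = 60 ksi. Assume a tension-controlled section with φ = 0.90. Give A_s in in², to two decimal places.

A_s ≈ 3.04 in²

M_n = M_u/φ = 2860/0.90 = 3177.78 kip·in.
From M_n = 0.85 f'_c a b (d − a/2):
a = d − √(d² − 2M_n/(0.85 f'_c b)) = 18.8 − √(18.8² − 2 × 3177.78/(0.85 × 4 × 19.4)) = 2.766 in.
A_s = 0.85 f'_c a b / f_y = 0.85 × 4 × 2.766 × 19.4 / 60 = 3.041 in².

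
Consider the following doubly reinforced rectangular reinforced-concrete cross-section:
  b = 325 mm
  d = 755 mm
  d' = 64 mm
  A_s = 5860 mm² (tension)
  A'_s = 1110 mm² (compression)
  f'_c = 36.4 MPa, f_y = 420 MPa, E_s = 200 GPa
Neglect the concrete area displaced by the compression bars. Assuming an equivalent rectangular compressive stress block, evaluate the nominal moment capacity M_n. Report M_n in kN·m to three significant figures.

M_n ≈ 1630 kN·m

Assume both tension and compression steel yield.
Net tension couple steel: A_s − A'_s = 4750 mm².
a = (A_s − A'_s) f_y / (0.85 f'_c b) = 1995000/(0.85 × 36.4 × 325) = 198.40 mm.
c = a/β₁ = 198.40/0.79 = 251.14 mm; ε'_s = 0.003(c − d')/c = 0.0022 ≥ f_y/E_s = 0.0021, so compression steel does yield.
M_n = (A_s − A'_s) f_y (d − a/2) + A'_s f_y (d − d') = [1995000 × (755 − 99.2) + 466200 × (755 − 64)] × 10⁻⁶ = 1308.32 + 322.14 = 1630.46 kN·m.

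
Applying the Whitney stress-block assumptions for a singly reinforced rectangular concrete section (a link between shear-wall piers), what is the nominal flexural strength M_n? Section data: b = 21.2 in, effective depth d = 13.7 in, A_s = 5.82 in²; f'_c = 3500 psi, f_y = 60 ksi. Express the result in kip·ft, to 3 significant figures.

T = A_s f_y = 5.82 × 60 = 349.2 kips.
a = T/(0.85 f'_c b) = 349.2/(0.85 × 3.5 × 21.2) = 5.537 in.
M_n = T(d − a/2) = 349.2 × (13.7 − 2.7685) = 3817.3 kip·in = 3817.3/12 = 318.11 kip·ft.

M_n ≈ 318 kip·ft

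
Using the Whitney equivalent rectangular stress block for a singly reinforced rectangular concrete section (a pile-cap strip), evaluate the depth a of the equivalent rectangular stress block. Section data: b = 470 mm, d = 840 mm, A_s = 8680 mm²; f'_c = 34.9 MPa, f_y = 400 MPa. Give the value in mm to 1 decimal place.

T = A_s f_y = 8680 × 400 = 3472000 N = 3472 kN.
Setting C = 0.85 f'_c a b equal to T: a = 3472000/(0.85 × 34.9 × 470) = 249.0 mm.

a ≈ 249.0 mm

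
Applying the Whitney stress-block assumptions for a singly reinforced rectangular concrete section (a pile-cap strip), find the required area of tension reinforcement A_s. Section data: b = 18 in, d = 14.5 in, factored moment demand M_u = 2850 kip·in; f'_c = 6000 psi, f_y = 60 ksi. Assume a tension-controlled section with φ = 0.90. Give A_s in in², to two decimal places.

M_n = M_u/φ = 2850/0.90 = 3166.67 kip·in.
From M_n = 0.85 f'_c a b (d − a/2):
a = d − √(d² − 2M_n/(0.85 f'_c b)) = 14.5 − √(14.5² − 2 × 3166.67/(0.85 × 6 × 18)) = 2.615 in.
A_s = 0.85 f'_c a b / f_y = 0.85 × 6 × 2.615 × 18 / 60 = 4.001 in².

A_s ≈ 4.00 in²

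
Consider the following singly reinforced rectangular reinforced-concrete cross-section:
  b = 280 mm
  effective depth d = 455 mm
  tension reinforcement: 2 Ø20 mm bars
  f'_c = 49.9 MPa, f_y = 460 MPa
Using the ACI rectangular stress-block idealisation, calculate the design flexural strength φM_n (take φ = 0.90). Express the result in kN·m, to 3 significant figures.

φM_n ≈ 115 kN·m

A_s = 2 × 314 = 628 mm².
T = A_s f_y = 628 × 460 = 288880 N = 288.88 kN.
From C = T: a = T/(0.85 f'_c b) = 288880/(0.85 × 49.9 × 280) = 24.32 mm.
M_n = T(d − a/2) = 288.88 kN × (455 − 12.16) mm = 127.93 kN·m.
φM_n = 0.90 × 127.93 = 115.14 kN·m.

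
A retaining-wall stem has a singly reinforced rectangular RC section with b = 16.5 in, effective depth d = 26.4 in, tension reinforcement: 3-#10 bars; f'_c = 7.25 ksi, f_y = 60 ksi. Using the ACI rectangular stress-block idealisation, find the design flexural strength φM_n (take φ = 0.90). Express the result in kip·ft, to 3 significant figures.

A_s = 3 × 1.27 = 3.81 in².
T = A_s f_y = 3.81 × 60 = 228.6 kips.
a = T/(0.85 f'_c b) = 228.6/(0.85 × 7.25 × 16.5) = 2.248 in.
M_n = T(d − a/2) = 228.6 × (26.4 − 1.124) = 5778.1 kip·in = 5778.1/12 = 481.51 kip·ft.
φM_n = 0.90 × 481.51 = 433.36 kip·ft.

φM_n ≈ 433 kip·ft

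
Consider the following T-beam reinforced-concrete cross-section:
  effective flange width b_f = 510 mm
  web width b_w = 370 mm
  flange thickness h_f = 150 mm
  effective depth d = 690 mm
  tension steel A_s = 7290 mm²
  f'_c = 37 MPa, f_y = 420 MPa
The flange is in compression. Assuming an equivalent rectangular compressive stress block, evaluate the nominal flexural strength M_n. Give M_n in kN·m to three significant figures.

Tension: T = A_s f_y = 7290 × 420 = 3061800 N.
Try a within the flange: a = T/(0.85 f'_c b_f) = 3061800/(0.85 × 37 × 510) = 190.89 mm.
a = 190.89 > h_f = 150 mm: the block extends into the web. Split into flange-overhang and web parts.
C_f = 0.85 f'_c (b_f − b_w) h_f = 0.85 × 37 × (510 − 370) × 150 = 660450 N.
Remaining web compression depth: a_w = (T − C_f)/(0.85 f'_c b_w) = (3061800 − 660450)/(0.85 × 37 × 370) = 206.36 mm.
M_n = C_f(d − h_f/2) + (T − C_f)(d − a_w/2) = 660450 × (690 − 75) + 2401350 × (690 − 103.18) = 406.18 + 1409.16 = 1815.34 × 10⁶ N·mm.
M_n = 1815.34 kN·m.

M_n ≈ 1820 kN·m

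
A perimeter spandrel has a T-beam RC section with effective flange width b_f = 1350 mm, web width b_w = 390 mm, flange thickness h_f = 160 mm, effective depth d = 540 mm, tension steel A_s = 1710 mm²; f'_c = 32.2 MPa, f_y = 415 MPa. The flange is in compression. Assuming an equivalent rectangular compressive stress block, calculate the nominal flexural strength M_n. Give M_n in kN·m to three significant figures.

M_n ≈ 376 kN·m

Tension: T = A_s f_y = 1710 × 415 = 709650 N.
Try a within the flange: a = T/(0.85 f'_c b_f) = 709650/(0.85 × 32.2 × 1350) = 19.21 mm.
Since a = 19.21 ≤ h_f = 160 mm, the stress block lies entirely in the flange; analyse as a rectangular beam of width b_f.
M_n = T(d − a/2) = 709650 × (540 − 9.605) = 376.39 × 10⁶ N·mm.
M_n = 376.39 kN·m.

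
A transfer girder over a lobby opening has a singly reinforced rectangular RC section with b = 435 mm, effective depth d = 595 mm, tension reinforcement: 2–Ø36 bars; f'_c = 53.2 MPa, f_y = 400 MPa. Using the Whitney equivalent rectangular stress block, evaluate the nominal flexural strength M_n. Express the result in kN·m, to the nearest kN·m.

M_n ≈ 468 kN·m

A_s = 2 × 1018 = 2036 mm².
T = A_s f_y = 2036 × 400 = 814400 N = 814.4 kN.
From C = T: a = T/(0.85 f'_c b) = 814400/(0.85 × 53.2 × 435) = 41.40 mm.
M_n = T(d − a/2) = 814.4 kN × (595 − 20.7) mm = 467.71 kN·m.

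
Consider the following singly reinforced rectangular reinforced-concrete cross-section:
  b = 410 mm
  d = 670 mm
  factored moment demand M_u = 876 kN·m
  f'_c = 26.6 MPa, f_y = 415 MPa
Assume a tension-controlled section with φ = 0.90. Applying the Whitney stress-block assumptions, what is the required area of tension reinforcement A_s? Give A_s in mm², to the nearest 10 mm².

A_s ≈ 4050 mm²

M_n = M_u/φ = 876/0.90 = 973.333 kN·m.
With M_n = 0.85 f'_c a b (d − a/2), solve the quadratic for a:
a = d − √(d² − 2M_n/(0.85 f'_c b)) = 670 − √(670² − 2 × 973.333×10⁶/(0.85 × 26.6 × 410)) = 181.22 mm.
A_s = 0.85 f'_c a b / f_y = 0.85 × 26.6 × 181.22 × 410 / 415 = 4048.0 mm².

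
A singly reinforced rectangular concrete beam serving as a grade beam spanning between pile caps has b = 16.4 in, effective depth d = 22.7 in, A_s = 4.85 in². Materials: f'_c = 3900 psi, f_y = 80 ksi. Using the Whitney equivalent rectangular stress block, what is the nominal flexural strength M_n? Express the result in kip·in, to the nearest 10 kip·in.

T = A_s f_y = 4.85 × 80 = 388 kips.
a = T/(0.85 f'_c b) = 388/(0.85 × 3.9 × 16.4) = 7.137 in.
M_n = T(d − a/2) = 388 × (22.7 − 3.5685) = 7423.0 kip·in.

M_n ≈ 7420 kip·in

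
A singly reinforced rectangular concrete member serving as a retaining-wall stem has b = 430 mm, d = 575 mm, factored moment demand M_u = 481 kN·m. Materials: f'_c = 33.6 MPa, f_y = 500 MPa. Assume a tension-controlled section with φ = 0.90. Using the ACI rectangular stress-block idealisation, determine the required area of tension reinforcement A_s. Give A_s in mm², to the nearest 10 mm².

A_s ≈ 2000 mm²

M_n = M_u/φ = 481/0.90 = 534.444 kN·m.
With M_n = 0.85 f'_c a b (d − a/2), solve the quadratic for a:
a = d − √(d² − 2M_n/(0.85 f'_c b)) = 575 − √(575² − 2 × 534.444×10⁶/(0.85 × 33.6 × 430)) = 81.45 mm.
A_s = 0.85 f'_c a b / f_y = 0.85 × 33.6 × 81.45 × 430 / 500 = 2000.5 mm².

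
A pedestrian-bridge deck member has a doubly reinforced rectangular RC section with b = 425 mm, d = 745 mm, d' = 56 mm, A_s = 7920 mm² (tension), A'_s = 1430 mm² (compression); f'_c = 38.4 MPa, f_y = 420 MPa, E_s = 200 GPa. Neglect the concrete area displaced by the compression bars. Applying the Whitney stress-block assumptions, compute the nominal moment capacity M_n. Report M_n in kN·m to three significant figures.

Assume both tension and compression steel yield.
Net tension couple steel: A_s − A'_s = 6490 mm².
a = (A_s − A'_s) f_y / (0.85 f'_c b) = 2725800/(0.85 × 38.4 × 425) = 196.50 mm.
c = a/β₁ = 196.50/0.776 = 253.22 mm; ε'_s = 0.003(c − d')/c = 0.0023 ≥ f_y/E_s = 0.0021, so compression steel does yield.
M_n = (A_s − A'_s) f_y (d − a/2) + A'_s f_y (d − d') = [2725800 × (745 − 98.25) + 600600 × (745 − 56)] × 10⁻⁶ = 1762.91 + 413.81 = 2176.72 kN·m.

M_n ≈ 2180 kN·m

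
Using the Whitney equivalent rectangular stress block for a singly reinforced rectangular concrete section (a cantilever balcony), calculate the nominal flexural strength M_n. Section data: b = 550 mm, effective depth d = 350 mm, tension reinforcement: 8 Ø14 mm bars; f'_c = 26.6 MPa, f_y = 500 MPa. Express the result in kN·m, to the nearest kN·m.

A_s = 8 × 154 = 1232 mm².
T = A_s f_y = 1232 × 500 = 616000 N = 616 kN.
From C = T: a = T/(0.85 f'_c b) = 616000/(0.85 × 26.6 × 550) = 49.54 mm.
M_n = T(d − a/2) = 616 kN × (350 − 24.77) mm = 200.34 kN·m.

M_n ≈ 200 kN·m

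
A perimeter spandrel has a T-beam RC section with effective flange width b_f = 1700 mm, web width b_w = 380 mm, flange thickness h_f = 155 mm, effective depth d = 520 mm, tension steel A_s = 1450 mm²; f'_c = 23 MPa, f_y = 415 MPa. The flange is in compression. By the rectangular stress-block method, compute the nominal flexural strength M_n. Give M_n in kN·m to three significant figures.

Tension: T = A_s f_y = 1450 × 415 = 601750 N.
Try a within the flange: a = T/(0.85 f'_c b_f) = 601750/(0.85 × 23 × 1700) = 18.11 mm.
Since a = 18.11 ≤ h_f = 155 mm, the stress block lies entirely in the flange; analyse as a rectangular beam of width b_f.
M_n = T(d − a/2) = 601750 × (520 − 9.055) = 307.46 × 10⁶ N·mm.
M_n = 307.46 kN·m.

M_n ≈ 307 kN·m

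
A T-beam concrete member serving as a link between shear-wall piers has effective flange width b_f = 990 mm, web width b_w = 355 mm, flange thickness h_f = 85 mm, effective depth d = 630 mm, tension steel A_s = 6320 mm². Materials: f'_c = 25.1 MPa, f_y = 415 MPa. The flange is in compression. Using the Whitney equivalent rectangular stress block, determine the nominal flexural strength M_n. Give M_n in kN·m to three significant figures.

M_n ≈ 1460 kN·m

Tension: T = A_s f_y = 6320 × 415 = 2622800 N.
Try a within the flange: a = T/(0.85 f'_c b_f) = 2622800/(0.85 × 25.1 × 990) = 124.18 mm.
a = 124.18 > h_f = 85 mm: the block extends into the web. Split into flange-overhang and web parts.
C_f = 0.85 f'_c (b_f − b_w) h_f = 0.85 × 25.1 × (990 − 355) × 85 = 1151557 N.
Remaining web compression depth: a_w = (T − C_f)/(0.85 f'_c b_w) = (2622800 − 1151557)/(0.85 × 25.1 × 355) = 194.25 mm.
M_n = C_f(d − h_f/2) + (T − C_f)(d − a_w/2) = 1151557 × (630 − 42.5) + 1471243 × (630 − 97.125) = 676.54 + 783.99 = 1460.53 × 10⁶ N·mm.
M_n = 1460.53 kN·m.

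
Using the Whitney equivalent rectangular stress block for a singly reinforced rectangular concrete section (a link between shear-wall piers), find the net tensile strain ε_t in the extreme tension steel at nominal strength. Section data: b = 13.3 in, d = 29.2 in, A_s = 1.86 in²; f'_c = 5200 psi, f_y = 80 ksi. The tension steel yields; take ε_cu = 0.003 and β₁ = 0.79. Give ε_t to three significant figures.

ε_t ≈ 0.0243

a = A_s f_y/(0.85 f'_c b) = 2.531 in.
β₁ = 0.79, so c = a/β₁ = 2.531/0.79 = 3.204 in.
From the linear strain diagram with ε_cu = 0.003: ε_t = 0.003 (d − c)/c = 0.003 × (29.2 − 3.204)/3.204 = 0.0243.
Since ε_t ≥ 0.005, the section is tension-controlled.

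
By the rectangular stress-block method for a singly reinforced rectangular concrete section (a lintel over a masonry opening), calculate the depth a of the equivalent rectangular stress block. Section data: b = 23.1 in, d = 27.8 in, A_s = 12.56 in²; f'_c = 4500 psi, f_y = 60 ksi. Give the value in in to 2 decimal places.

a ≈ 8.53 in

T = A_s f_y = 12.56 × 60 = 753.6 kips.
a = T/(0.85 f'_c b) = 753.6/(0.85 × 4.5 × 23.1) = 8.53 in.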